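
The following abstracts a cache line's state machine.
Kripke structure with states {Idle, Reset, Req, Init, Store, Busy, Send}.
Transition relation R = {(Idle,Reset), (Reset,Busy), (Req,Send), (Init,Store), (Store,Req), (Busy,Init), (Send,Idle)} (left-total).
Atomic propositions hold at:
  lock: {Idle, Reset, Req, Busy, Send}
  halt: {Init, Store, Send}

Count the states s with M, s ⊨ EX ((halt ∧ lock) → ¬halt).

6

Sat(halt ∧ lock) = {Send}
Sat(¬halt) = {Idle, Reset, Req, Busy}
Sat((halt ∧ lock) → ¬halt) = {Idle, Reset, Req, Init, Store, Busy}
Sat(EX ((halt ∧ lock) → ¬halt)) = {s : some successor in {Idle, Reset, Req, Init, Store, Busy}} = {Idle, Reset, Init, Store, Busy, Send}
|Sat(EX ((halt ∧ lock) → ¬halt))| = |{Idle, Reset, Init, Store, Busy, Send}| = 6.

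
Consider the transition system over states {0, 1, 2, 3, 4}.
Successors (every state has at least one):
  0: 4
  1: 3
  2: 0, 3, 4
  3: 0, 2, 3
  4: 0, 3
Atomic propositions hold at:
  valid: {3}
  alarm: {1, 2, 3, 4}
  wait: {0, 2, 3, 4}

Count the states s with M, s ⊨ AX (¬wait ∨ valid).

1

Sat(¬wait) = {1}
Sat(¬wait ∨ valid) = {1, 3}
Sat(AX (¬wait ∨ valid)) = {s : every successor in {1, 3}} = {1}
|Sat(AX (¬wait ∨ valid))| = |{1}| = 1.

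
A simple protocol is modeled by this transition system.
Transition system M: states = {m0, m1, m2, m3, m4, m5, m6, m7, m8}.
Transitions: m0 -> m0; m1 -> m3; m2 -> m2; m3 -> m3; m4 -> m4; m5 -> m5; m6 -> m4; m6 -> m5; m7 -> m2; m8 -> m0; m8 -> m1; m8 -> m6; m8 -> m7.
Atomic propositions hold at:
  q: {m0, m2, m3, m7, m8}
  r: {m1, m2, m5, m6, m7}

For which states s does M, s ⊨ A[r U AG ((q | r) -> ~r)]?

Sat(q | r) = {m0, m1, m2, m3, m5, m6, m7, m8}
Sat(~r) = {m0, m3, m4, m8}
Sat((q | r) -> ~r) = {m0, m3, m4, m8}
AG ((q | r) -> ~r): greatest fixpoint, start Z0 = {m0, m3, m4, m8}, keep only states in Sat with every successor in Z. Z1 = {m0, m3, m4}; fixed.
Sat(AG ((q | r) -> ~r)) = {m0, m3, m4}
A[r U AG ((q | r) -> ~r)]: least fixpoint, start Z0 = Sat(AG ((q | r) -> ~r)) = {m0, m3, m4}, add states in Sat(r) with every successor in Z. Z1 = {m0, m1, m3, m4}; fixed.
Sat(A[r U AG ((q | r) -> ~r)]) = {m0, m1, m3, m4}

{m0, m1, m3, m4}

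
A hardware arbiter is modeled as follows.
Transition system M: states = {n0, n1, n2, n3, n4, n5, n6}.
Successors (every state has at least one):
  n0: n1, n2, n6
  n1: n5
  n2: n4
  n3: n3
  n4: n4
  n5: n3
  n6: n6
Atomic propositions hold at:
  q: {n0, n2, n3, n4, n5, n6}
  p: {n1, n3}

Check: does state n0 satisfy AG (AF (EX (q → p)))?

Sat(q → p) = {n1, n3}
Sat(EX (q → p)) = {s : some successor in {n1, n3}} = {n0, n3, n5}
AF (EX (q → p)): least fixpoint, start Z0 = {n0, n3, n5}, add states with every successor in Z. Z1 = {n0, n1, n3, n5}; fixed.
Sat(AF (EX (q → p))) = {n0, n1, n3, n5}
AG (AF (EX (q → p))): greatest fixpoint, start Z0 = {n0, n1, n3, n5}, keep only states in Sat with every successor in Z. Z1 = {n1, n3, n5}; fixed.
Sat(AG (AF (EX (q → p)))) = {n1, n3, n5}
n0 ∉ Sat(AG (AF (EX (q → p)))) = {n1, n3, n5}, so the formula does not hold at n0.

No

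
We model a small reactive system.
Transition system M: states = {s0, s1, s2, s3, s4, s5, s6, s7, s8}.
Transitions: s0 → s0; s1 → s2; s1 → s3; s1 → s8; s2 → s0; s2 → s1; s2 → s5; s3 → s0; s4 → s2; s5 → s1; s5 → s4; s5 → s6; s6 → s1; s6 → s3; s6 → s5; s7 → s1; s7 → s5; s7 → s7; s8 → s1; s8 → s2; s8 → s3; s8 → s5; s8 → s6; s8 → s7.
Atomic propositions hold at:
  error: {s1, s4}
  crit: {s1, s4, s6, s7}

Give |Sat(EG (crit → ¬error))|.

Sat(¬error) = {s0, s2, s3, s5, s6, s7, s8}
Sat(crit → ¬error) = {s0, s2, s3, s5, s6, s7, s8}
EG (crit → ¬error): greatest fixpoint, start Z0 = {s0, s2, s3, s5, s6, s7, s8}, keep only states in Sat with some successor in Z. Already a fixed point.
Sat(EG (crit → ¬error)) = {s0, s2, s3, s5, s6, s7, s8}
|Sat(EG (crit → ¬error))| = |{s0, s2, s3, s5, s6, s7, s8}| = 7.

7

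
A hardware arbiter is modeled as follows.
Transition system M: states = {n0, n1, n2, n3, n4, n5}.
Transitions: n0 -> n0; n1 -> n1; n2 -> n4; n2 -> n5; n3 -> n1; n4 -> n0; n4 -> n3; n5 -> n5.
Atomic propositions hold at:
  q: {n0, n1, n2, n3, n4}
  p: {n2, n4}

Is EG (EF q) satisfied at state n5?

No

EF q: least fixpoint, start Z0 = {n0, n1, n2, n3, n4}, add states with some successor in Z. Already a fixed point.
Sat(EF q) = {n0, n1, n2, n3, n4}
EG (EF q): greatest fixpoint, start Z0 = {n0, n1, n2, n3, n4}, keep only states in Sat with some successor in Z. Already a fixed point.
Sat(EG (EF q)) = {n0, n1, n2, n3, n4}
n5 ∉ Sat(EG (EF q)) = {n0, n1, n2, n3, n4}, so the formula does not hold at n5.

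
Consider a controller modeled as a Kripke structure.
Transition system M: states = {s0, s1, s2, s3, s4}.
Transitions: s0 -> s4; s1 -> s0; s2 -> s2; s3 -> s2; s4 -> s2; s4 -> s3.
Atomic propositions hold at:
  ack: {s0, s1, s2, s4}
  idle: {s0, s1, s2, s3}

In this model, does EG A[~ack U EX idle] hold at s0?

Sat(~ack) = {s3}
Sat(EX idle) = {s : some successor in {s0, s1, s2, s3}} = {s1, s2, s3, s4}
A[~ack U EX idle]: least fixpoint, start Z0 = Sat(EX idle) = {s1, s2, s3, s4}, add states in Sat(~ack) with every successor in Z. Already a fixed point.
Sat(A[~ack U EX idle]) = {s1, s2, s3, s4}
EG A[~ack U EX idle]: greatest fixpoint, start Z0 = {s1, s2, s3, s4}, keep only states in Sat with some successor in Z. Z1 = {s2, s3, s4}; fixed.
Sat(EG A[~ack U EX idle]) = {s2, s3, s4}
s0 ∉ Sat(EG A[~ack U EX idle]) = {s2, s3, s4}, so the formula does not hold at s0.

No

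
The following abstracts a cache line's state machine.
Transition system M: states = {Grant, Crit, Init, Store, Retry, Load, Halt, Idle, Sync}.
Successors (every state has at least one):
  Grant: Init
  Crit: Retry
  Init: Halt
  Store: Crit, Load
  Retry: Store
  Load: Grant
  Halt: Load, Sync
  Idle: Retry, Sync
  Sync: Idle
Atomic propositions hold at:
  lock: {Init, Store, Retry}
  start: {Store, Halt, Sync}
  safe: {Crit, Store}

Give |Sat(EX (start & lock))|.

1

Sat(start & lock) = {Store}
Sat(EX (start & lock)) = {s : some successor in {Store}} = {Retry}
|Sat(EX (start & lock))| = |{Retry}| = 1.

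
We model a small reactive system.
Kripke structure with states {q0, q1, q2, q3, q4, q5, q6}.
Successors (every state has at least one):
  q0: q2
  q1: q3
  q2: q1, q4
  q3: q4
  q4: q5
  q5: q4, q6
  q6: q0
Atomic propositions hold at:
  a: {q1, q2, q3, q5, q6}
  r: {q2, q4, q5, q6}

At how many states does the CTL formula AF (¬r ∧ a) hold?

Sat(¬r) = {q0, q1, q3}
Sat(¬r ∧ a) = {q1, q3}
AF (¬r ∧ a): least fixpoint, start Z0 = {q1, q3}, add states with every successor in Z. Already a fixed point.
Sat(AF (¬r ∧ a)) = {q1, q3}
|Sat(AF (¬r ∧ a))| = |{q1, q3}| = 2.

2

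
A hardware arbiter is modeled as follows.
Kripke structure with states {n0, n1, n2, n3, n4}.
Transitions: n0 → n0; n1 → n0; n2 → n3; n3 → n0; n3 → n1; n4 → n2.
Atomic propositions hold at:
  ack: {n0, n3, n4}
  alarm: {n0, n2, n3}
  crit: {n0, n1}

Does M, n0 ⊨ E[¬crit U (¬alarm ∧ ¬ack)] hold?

No

Sat(¬crit) = {n2, n3, n4}
Sat(¬alarm) = {n1, n4}
Sat(¬ack) = {n1, n2}
Sat(¬alarm ∧ ¬ack) = {n1}
E[¬crit U (¬alarm ∧ ¬ack)]: least fixpoint, start Z0 = Sat((¬alarm ∧ ¬ack)) = {n1}, add states in Sat(¬crit) with some successor in Z. Z1 = {n1, n3}; Z2 = {n1, n2, n3}; Z3 = {n1, n2, n3, n4}; fixed.
Sat(E[¬crit U (¬alarm ∧ ¬ack)]) = {n1, n2, n3, n4}
n0 ∉ Sat(E[¬crit U (¬alarm ∧ ¬ack)]) = {n1, n2, n3, n4}, so the formula does not hold at n0.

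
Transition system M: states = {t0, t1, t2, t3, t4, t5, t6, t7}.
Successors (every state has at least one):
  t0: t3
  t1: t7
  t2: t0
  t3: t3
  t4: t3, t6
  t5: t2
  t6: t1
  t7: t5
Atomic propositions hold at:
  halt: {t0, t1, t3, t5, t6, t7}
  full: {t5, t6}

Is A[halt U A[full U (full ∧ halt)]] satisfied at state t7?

Sat(full ∧ halt) = {t5, t6}
A[full U (full ∧ halt)]: least fixpoint, start Z0 = Sat((full ∧ halt)) = {t5, t6}, add states in Sat(full) with every successor in Z. Already a fixed point.
Sat(A[full U (full ∧ halt)]) = {t5, t6}
A[halt U A[full U (full ∧ halt)]]: least fixpoint, start Z0 = Sat(A[full U (full ∧ halt)]) = {t5, t6}, add states in Sat(halt) with every successor in Z. Z1 = {t5, t6, t7}; Z2 = {t1, t5, t6, t7}; fixed.
Sat(A[halt U A[full U (full ∧ halt)]]) = {t1, t5, t6, t7}
t7 ∈ Sat(A[halt U A[full U (full ∧ halt)]]) = {t1, t5, t6, t7}, so the formula holds at t7.

Yes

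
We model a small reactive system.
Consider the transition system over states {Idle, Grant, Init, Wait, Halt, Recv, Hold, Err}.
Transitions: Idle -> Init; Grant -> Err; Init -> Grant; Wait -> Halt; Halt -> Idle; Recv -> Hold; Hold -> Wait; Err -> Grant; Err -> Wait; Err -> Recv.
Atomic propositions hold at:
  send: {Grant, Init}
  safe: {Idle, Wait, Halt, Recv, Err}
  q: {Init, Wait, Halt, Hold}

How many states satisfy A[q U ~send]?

6

Sat(~send) = {Idle, Wait, Halt, Recv, Hold, Err}
A[q U ~send]: least fixpoint, start Z0 = Sat(~send) = {Idle, Wait, Halt, Recv, Hold, Err}, add states in Sat(q) with every successor in Z. Already a fixed point.
Sat(A[q U ~send]) = {Idle, Wait, Halt, Recv, Hold, Err}
|Sat(A[q U ~send])| = |{Idle, Wait, Halt, Recv, Hold, Err}| = 6.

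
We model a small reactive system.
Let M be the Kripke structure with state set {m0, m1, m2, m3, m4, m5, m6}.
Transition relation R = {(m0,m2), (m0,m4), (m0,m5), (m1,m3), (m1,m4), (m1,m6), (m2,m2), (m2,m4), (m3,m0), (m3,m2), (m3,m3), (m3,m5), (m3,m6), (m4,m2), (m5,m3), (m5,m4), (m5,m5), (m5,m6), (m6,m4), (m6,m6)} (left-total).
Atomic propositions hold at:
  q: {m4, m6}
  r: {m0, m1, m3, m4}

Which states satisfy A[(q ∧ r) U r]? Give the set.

{m0, m1, m3, m4}

Sat(q ∧ r) = {m4}
A[(q ∧ r) U r]: least fixpoint, start Z0 = Sat(r) = {m0, m1, m3, m4}, add states in Sat(q ∧ r) with every successor in Z. Already a fixed point.
Sat(A[(q ∧ r) U r]) = {m0, m1, m3, m4}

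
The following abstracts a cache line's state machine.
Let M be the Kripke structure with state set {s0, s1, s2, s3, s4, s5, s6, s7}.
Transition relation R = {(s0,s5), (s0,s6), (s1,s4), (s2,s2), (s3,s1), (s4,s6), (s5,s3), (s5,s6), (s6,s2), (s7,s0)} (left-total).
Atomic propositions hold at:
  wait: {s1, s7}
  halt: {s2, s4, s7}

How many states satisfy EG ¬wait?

Sat(¬wait) = {s0, s2, s3, s4, s5, s6}
EG ¬wait: greatest fixpoint, start Z0 = {s0, s2, s3, s4, s5, s6}, keep only states in Sat with some successor in Z. Z1 = {s0, s2, s4, s5, s6}; fixed.
Sat(EG ¬wait) = {s0, s2, s4, s5, s6}
|Sat(EG ¬wait)| = |{s0, s2, s4, s5, s6}| = 5.

5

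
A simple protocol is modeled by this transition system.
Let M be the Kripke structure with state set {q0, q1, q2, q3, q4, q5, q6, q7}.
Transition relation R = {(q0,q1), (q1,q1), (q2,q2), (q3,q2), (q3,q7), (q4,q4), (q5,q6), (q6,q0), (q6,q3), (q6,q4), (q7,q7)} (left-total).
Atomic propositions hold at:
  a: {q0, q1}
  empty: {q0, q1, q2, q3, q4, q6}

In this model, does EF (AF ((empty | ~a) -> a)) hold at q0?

Yes

Sat(~a) = {q2, q3, q4, q5, q6, q7}
Sat(empty | ~a) = {q0, q1, q2, q3, q4, q5, q6, q7}
Sat((empty | ~a) -> a) = {q0, q1}
AF ((empty | ~a) -> a): least fixpoint, start Z0 = {q0, q1}, add states with every successor in Z. Already a fixed point.
Sat(AF ((empty | ~a) -> a)) = {q0, q1}
EF (AF ((empty | ~a) -> a)): least fixpoint, start Z0 = {q0, q1}, add states with some successor in Z. Z1 = {q0, q1, q6}; Z2 = {q0, q1, q5, q6}; fixed.
Sat(EF (AF ((empty | ~a) -> a))) = {q0, q1, q5, q6}
q0 ∈ Sat(EF (AF ((empty | ~a) -> a))) = {q0, q1, q5, q6}, so the formula holds at q0.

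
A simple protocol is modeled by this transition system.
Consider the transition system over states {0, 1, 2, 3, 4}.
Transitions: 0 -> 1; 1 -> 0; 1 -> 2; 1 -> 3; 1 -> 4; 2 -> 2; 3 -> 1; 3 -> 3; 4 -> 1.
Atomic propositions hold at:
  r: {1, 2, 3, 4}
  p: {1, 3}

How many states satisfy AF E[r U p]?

E[r U p]: least fixpoint, start Z0 = Sat(p) = {1, 3}, add states in Sat(r) with some successor in Z. Z1 = {1, 3, 4}; fixed.
Sat(E[r U p]) = {1, 3, 4}
AF E[r U p]: least fixpoint, start Z0 = {1, 3, 4}, add states with every successor in Z. Z1 = {0, 1, 3, 4}; fixed.
Sat(AF E[r U p]) = {0, 1, 3, 4}
|Sat(AF E[r U p])| = |{0, 1, 3, 4}| = 4.

4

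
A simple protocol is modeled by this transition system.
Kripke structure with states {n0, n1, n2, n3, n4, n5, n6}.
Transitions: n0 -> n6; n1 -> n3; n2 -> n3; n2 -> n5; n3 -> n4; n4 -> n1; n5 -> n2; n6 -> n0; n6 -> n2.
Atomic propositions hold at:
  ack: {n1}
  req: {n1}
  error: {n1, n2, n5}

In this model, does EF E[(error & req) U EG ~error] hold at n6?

Yes

Sat(error & req) = {n1}
Sat(~error) = {n0, n3, n4, n6}
EG ~error: greatest fixpoint, start Z0 = {n0, n3, n4, n6}, keep only states in Sat with some successor in Z. Z1 = {n0, n3, n6}; Z2 = {n0, n6}; fixed.
Sat(EG ~error) = {n0, n6}
E[(error & req) U EG ~error]: least fixpoint, start Z0 = Sat(EG ~error) = {n0, n6}, add states in Sat(error & req) with some successor in Z. Already a fixed point.
Sat(E[(error & req) U EG ~error]) = {n0, n6}
EF E[(error & req) U EG ~error]: least fixpoint, start Z0 = {n0, n6}, add states with some successor in Z. Already a fixed point.
Sat(EF E[(error & req) U EG ~error]) = {n0, n6}
n6 ∈ Sat(EF E[(error & req) U EG ~error]) = {n0, n6}, so the formula holds at n6.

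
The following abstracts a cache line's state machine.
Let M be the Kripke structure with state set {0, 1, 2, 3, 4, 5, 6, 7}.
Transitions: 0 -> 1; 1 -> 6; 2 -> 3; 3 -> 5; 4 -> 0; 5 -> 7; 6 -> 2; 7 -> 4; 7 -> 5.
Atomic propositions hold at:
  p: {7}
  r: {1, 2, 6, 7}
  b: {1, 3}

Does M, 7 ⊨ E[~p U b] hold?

No

Sat(~p) = {0, 1, 2, 3, 4, 5, 6}
E[~p U b]: least fixpoint, start Z0 = Sat(b) = {1, 3}, add states in Sat(~p) with some successor in Z. Z1 = {0, 1, 2, 3}; Z2 = {0, 1, 2, 3, 4, 6}; fixed.
Sat(E[~p U b]) = {0, 1, 2, 3, 4, 6}
7 ∉ Sat(E[~p U b]) = {0, 1, 2, 3, 4, 6}, so the formula does not hold at 7.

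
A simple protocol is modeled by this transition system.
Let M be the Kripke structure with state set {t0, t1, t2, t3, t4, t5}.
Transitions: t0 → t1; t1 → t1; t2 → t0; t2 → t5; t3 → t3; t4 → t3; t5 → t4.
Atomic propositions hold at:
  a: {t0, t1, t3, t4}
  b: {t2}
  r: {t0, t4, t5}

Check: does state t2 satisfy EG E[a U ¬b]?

Sat(¬b) = {t0, t1, t3, t4, t5}
E[a U ¬b]: least fixpoint, start Z0 = Sat(¬b) = {t0, t1, t3, t4, t5}, add states in Sat(a) with some successor in Z. Already a fixed point.
Sat(E[a U ¬b]) = {t0, t1, t3, t4, t5}
EG E[a U ¬b]: greatest fixpoint, start Z0 = {t0, t1, t3, t4, t5}, keep only states in Sat with some successor in Z. Already a fixed point.
Sat(EG E[a U ¬b]) = {t0, t1, t3, t4, t5}
t2 ∉ Sat(EG E[a U ¬b]) = {t0, t1, t3, t4, t5}, so the formula does not hold at t2.

No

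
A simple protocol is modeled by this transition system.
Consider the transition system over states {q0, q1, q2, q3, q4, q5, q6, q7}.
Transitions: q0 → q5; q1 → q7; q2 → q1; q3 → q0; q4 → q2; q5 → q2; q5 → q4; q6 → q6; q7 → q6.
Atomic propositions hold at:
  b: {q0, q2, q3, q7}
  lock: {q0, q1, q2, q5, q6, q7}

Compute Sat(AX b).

{q1, q3, q4}

Sat(AX b) = {s : every successor in {q0, q2, q3, q7}} = {q1, q3, q4}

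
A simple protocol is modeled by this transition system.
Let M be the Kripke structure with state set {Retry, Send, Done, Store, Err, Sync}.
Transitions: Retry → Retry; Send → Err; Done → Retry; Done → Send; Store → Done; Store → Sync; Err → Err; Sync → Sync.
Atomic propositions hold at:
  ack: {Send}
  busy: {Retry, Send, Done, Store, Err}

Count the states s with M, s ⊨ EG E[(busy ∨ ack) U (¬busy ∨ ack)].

2

Sat(busy ∨ ack) = {Retry, Send, Done, Store, Err}
Sat(¬busy) = {Sync}
Sat(¬busy ∨ ack) = {Send, Sync}
E[(busy ∨ ack) U (¬busy ∨ ack)]: least fixpoint, start Z0 = Sat((¬busy ∨ ack)) = {Send, Sync}, add states in Sat(busy ∨ ack) with some successor in Z. Z1 = {Send, Done, Store, Sync}; fixed.
Sat(E[(busy ∨ ack) U (¬busy ∨ ack)]) = {Send, Done, Store, Sync}
EG E[(busy ∨ ack) U (¬busy ∨ ack)]: greatest fixpoint, start Z0 = {Send, Done, Store, Sync}, keep only states in Sat with some successor in Z. Z1 = {Done, Store, Sync}; Z2 = {Store, Sync}; fixed.
Sat(EG E[(busy ∨ ack) U (¬busy ∨ ack)]) = {Store, Sync}
|Sat(EG E[(busy ∨ ack) U (¬busy ∨ ack)])| = |{Store, Sync}| = 2.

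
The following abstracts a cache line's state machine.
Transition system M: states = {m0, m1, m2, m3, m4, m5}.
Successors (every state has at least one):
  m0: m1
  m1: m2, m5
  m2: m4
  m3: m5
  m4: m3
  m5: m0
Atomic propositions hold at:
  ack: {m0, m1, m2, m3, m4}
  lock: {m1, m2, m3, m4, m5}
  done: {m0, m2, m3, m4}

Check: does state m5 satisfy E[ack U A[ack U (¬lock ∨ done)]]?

No

Sat(¬lock) = {m0}
Sat(¬lock ∨ done) = {m0, m2, m3, m4}
A[ack U (¬lock ∨ done)]: least fixpoint, start Z0 = Sat((¬lock ∨ done)) = {m0, m2, m3, m4}, add states in Sat(ack) with every successor in Z. Already a fixed point.
Sat(A[ack U (¬lock ∨ done)]) = {m0, m2, m3, m4}
E[ack U A[ack U (¬lock ∨ done)]]: least fixpoint, start Z0 = Sat(A[ack U (¬lock ∨ done)]) = {m0, m2, m3, m4}, add states in Sat(ack) with some successor in Z. Z1 = {m0, m1, m2, m3, m4}; fixed.
Sat(E[ack U A[ack U (¬lock ∨ done)]]) = {m0, m1, m2, m3, m4}
m5 ∉ Sat(E[ack U A[ack U (¬lock ∨ done)]]) = {m0, m1, m2, m3, m4}, so the formula does not hold at m5.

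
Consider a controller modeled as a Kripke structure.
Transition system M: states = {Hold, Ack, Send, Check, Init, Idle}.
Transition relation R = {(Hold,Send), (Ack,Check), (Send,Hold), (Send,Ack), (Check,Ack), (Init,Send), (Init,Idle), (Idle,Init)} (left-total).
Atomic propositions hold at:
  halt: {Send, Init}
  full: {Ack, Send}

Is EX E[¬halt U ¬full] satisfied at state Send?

Yes

Sat(¬halt) = {Hold, Ack, Check, Idle}
Sat(¬full) = {Hold, Check, Init, Idle}
E[¬halt U ¬full]: least fixpoint, start Z0 = Sat(¬full) = {Hold, Check, Init, Idle}, add states in Sat(¬halt) with some successor in Z. Z1 = {Hold, Ack, Check, Init, Idle}; fixed.
Sat(E[¬halt U ¬full]) = {Hold, Ack, Check, Init, Idle}
Sat(EX E[¬halt U ¬full]) = {s : some successor in {Hold, Ack, Check, Init, Idle}} = {Ack, Send, Check, Init, Idle}
Send ∈ Sat(EX E[¬halt U ¬full]) = {Ack, Send, Check, Init, Idle}, so the formula holds at Send.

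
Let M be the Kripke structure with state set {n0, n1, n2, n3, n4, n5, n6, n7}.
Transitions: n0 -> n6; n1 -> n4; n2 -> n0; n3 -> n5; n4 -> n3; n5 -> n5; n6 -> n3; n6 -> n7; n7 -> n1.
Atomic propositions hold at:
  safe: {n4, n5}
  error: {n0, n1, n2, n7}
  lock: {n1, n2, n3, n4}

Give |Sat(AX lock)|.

Sat(AX lock) = {s : every successor in {n1, n2, n3, n4}} = {n1, n4, n7}
|Sat(AX lock)| = |{n1, n4, n7}| = 3.

3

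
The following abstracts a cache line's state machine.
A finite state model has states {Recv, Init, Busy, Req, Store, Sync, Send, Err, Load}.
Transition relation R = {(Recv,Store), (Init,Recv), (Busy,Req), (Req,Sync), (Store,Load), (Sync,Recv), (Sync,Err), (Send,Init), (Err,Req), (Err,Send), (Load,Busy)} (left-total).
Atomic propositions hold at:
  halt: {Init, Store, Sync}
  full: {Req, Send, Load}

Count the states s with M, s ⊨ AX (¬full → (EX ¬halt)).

Sat(¬full) = {Recv, Init, Busy, Store, Sync, Err}
Sat(¬halt) = {Recv, Busy, Req, Send, Err, Load}
Sat(EX ¬halt) = {s : some successor in {Recv, Busy, Req, Send, Err, Load}} = {Init, Busy, Store, Sync, Err, Load}
Sat(¬full → (EX ¬halt)) = {Init, Busy, Req, Store, Sync, Send, Err, Load}
Sat(AX (¬full → (EX ¬halt))) = {s : every successor in {Init, Busy, Req, Store, Sync, Send, Err, Load}} = {Recv, Busy, Req, Store, Send, Err, Load}
|Sat(AX (¬full → (EX ¬halt)))| = |{Recv, Busy, Req, Store, Send, Err, Load}| = 7.

7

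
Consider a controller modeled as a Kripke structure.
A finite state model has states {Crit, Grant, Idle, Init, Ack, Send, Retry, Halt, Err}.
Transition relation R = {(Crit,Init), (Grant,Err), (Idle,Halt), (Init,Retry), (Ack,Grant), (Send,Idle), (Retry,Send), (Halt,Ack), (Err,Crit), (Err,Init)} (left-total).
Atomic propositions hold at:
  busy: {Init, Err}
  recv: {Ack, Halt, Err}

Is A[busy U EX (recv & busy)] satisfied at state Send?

No

Sat(recv & busy) = {Err}
Sat(EX (recv & busy)) = {s : some successor in {Err}} = {Grant}
A[busy U EX (recv & busy)]: least fixpoint, start Z0 = Sat(EX (recv & busy)) = {Grant}, add states in Sat(busy) with every successor in Z. Already a fixed point.
Sat(A[busy U EX (recv & busy)]) = {Grant}
Send ∉ Sat(A[busy U EX (recv & busy)]) = {Grant}, so the formula does not hold at Send.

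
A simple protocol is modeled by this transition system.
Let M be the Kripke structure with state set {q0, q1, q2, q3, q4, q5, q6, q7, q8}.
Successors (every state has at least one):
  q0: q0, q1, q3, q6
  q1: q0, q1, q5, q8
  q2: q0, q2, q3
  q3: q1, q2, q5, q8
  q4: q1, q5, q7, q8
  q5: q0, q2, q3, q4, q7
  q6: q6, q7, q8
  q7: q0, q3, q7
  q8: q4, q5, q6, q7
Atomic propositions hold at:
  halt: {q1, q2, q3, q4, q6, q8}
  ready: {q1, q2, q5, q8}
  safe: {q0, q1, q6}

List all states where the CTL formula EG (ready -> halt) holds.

Sat(ready -> halt) = {q0, q1, q2, q3, q4, q6, q7, q8}
EG (ready -> halt): greatest fixpoint, start Z0 = {q0, q1, q2, q3, q4, q6, q7, q8}, keep only states in Sat with some successor in Z. Already a fixed point.
Sat(EG (ready -> halt)) = {q0, q1, q2, q3, q4, q6, q7, q8}

{q0, q1, q2, q3, q4, q6, q7, q8}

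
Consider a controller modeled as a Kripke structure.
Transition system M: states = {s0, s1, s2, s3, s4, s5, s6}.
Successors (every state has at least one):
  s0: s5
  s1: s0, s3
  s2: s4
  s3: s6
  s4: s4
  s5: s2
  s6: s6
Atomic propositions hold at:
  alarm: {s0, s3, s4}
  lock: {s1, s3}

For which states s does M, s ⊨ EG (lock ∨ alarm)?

{s4}

Sat(lock ∨ alarm) = {s0, s1, s3, s4}
EG (lock ∨ alarm): greatest fixpoint, start Z0 = {s0, s1, s3, s4}, keep only states in Sat with some successor in Z. Z1 = {s1, s4}; Z2 = {s4}; fixed.
Sat(EG (lock ∨ alarm)) = {s4}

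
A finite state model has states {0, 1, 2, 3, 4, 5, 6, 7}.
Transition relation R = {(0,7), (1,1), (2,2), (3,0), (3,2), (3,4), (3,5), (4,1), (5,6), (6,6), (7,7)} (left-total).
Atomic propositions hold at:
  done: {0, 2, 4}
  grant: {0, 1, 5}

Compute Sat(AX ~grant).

Sat(~grant) = {2, 3, 4, 6, 7}
Sat(AX ~grant) = {s : every successor in {2, 3, 4, 6, 7}} = {0, 2, 5, 6, 7}

{0, 2, 5, 6, 7}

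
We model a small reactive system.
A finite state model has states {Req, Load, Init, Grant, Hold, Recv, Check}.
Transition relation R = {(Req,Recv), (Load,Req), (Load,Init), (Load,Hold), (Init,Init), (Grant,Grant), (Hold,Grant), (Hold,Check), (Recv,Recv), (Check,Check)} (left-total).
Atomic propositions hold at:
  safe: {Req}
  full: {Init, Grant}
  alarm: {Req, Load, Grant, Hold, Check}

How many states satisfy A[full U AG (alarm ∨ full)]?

4

Sat(alarm ∨ full) = {Req, Load, Init, Grant, Hold, Check}
AG (alarm ∨ full): greatest fixpoint, start Z0 = {Req, Load, Init, Grant, Hold, Check}, keep only states in Sat with every successor in Z. Z1 = {Load, Init, Grant, Hold, Check}; Z2 = {Init, Grant, Hold, Check}; fixed.
Sat(AG (alarm ∨ full)) = {Init, Grant, Hold, Check}
A[full U AG (alarm ∨ full)]: least fixpoint, start Z0 = Sat(AG (alarm ∨ full)) = {Init, Grant, Hold, Check}, add states in Sat(full) with every successor in Z. Already a fixed point.
Sat(A[full U AG (alarm ∨ full)]) = {Init, Grant, Hold, Check}
|Sat(A[full U AG (alarm ∨ full)])| = |{Init, Grant, Hold, Check}| = 4.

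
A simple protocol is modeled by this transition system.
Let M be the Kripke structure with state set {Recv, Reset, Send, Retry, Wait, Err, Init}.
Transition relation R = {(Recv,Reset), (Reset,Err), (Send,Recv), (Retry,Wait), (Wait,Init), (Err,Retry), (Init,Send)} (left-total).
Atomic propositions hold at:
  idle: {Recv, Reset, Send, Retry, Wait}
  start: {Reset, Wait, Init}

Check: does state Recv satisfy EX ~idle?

No

Sat(~idle) = {Err, Init}
Sat(EX ~idle) = {s : some successor in {Err, Init}} = {Reset, Wait}
Recv ∉ Sat(EX ~idle) = {Reset, Wait}, so the formula does not hold at Recv.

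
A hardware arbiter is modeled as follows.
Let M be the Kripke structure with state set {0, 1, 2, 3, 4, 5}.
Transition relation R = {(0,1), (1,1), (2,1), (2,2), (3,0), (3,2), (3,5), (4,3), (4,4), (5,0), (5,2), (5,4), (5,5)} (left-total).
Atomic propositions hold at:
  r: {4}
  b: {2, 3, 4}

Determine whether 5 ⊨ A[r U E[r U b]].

No

E[r U b]: least fixpoint, start Z0 = Sat(b) = {2, 3, 4}, add states in Sat(r) with some successor in Z. Already a fixed point.
Sat(E[r U b]) = {2, 3, 4}
A[r U E[r U b]]: least fixpoint, start Z0 = Sat(E[r U b]) = {2, 3, 4}, add states in Sat(r) with every successor in Z. Already a fixed point.
Sat(A[r U E[r U b]]) = {2, 3, 4}
5 ∉ Sat(A[r U E[r U b]]) = {2, 3, 4}, so the formula does not hold at 5.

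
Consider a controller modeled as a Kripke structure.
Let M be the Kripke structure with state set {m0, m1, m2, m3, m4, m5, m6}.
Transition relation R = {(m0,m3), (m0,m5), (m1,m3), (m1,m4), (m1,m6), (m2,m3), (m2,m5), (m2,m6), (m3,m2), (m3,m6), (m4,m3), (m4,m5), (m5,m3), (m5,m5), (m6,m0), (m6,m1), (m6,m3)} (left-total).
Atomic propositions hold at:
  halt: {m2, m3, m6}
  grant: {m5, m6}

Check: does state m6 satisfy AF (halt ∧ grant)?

Sat(halt ∧ grant) = {m6}
AF (halt ∧ grant): least fixpoint, start Z0 = {m6}, add states with every successor in Z. Already a fixed point.
Sat(AF (halt ∧ grant)) = {m6}
m6 ∈ Sat(AF (halt ∧ grant)) = {m6}, so the formula holds at m6.

Yes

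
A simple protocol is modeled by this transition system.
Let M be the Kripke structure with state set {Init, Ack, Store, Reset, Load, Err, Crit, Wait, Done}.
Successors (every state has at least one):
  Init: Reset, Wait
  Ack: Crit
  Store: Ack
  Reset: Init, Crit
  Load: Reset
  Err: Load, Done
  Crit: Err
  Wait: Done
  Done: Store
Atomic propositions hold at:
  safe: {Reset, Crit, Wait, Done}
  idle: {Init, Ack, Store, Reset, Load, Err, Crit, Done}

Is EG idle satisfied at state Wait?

EG idle: greatest fixpoint, start Z0 = {Init, Ack, Store, Reset, Load, Err, Crit, Done}, keep only states in Sat with some successor in Z. Already a fixed point.
Sat(EG idle) = {Init, Ack, Store, Reset, Load, Err, Crit, Done}
Wait ∉ Sat(EG idle) = {Init, Ack, Store, Reset, Load, Err, Crit, Done}, so the formula does not hold at Wait.

No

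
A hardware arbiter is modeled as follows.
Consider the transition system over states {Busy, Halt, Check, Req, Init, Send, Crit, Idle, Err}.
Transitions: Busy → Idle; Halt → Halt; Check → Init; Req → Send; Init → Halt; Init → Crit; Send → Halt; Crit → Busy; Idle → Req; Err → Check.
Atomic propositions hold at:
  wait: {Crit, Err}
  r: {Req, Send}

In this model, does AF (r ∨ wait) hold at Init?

No

Sat(r ∨ wait) = {Req, Send, Crit, Err}
AF (r ∨ wait): least fixpoint, start Z0 = {Req, Send, Crit, Err}, add states with every successor in Z. Z1 = {Req, Send, Crit, Idle, Err}; Z2 = {Busy, Req, Send, Crit, Idle, Err}; fixed.
Sat(AF (r ∨ wait)) = {Busy, Req, Send, Crit, Idle, Err}
Init ∉ Sat(AF (r ∨ wait)) = {Busy, Req, Send, Crit, Idle, Err}, so the formula does not hold at Init.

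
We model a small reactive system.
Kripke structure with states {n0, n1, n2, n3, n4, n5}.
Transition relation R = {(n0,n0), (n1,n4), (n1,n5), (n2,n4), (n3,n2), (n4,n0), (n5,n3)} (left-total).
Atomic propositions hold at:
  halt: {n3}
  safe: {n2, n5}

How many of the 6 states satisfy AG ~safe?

Sat(~safe) = {n0, n1, n3, n4}
AG ~safe: greatest fixpoint, start Z0 = {n0, n1, n3, n4}, keep only states in Sat with every successor in Z. Z1 = {n0, n4}; fixed.
Sat(AG ~safe) = {n0, n4}
|Sat(AG ~safe)| = |{n0, n4}| = 2.

2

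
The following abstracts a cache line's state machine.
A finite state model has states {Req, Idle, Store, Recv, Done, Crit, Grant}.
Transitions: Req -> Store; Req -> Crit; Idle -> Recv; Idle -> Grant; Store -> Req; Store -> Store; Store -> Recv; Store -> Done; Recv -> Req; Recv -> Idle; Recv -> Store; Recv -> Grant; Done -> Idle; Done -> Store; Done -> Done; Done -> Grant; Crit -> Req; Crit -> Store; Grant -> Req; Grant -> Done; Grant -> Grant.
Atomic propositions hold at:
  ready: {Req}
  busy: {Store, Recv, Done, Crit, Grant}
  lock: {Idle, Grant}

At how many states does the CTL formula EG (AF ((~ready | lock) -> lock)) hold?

Sat(~ready) = {Idle, Store, Recv, Done, Crit, Grant}
Sat(~ready | lock) = {Idle, Store, Recv, Done, Crit, Grant}
Sat((~ready | lock) -> lock) = {Req, Idle, Grant}
AF ((~ready | lock) -> lock): least fixpoint, start Z0 = {Req, Idle, Grant}, add states with every successor in Z. Already a fixed point.
Sat(AF ((~ready | lock) -> lock)) = {Req, Idle, Grant}
EG (AF ((~ready | lock) -> lock)): greatest fixpoint, start Z0 = {Req, Idle, Grant}, keep only states in Sat with some successor in Z. Z1 = {Idle, Grant}; fixed.
Sat(EG (AF ((~ready | lock) -> lock))) = {Idle, Grant}
|Sat(EG (AF ((~ready | lock) -> lock)))| = |{Idle, Grant}| = 2.

2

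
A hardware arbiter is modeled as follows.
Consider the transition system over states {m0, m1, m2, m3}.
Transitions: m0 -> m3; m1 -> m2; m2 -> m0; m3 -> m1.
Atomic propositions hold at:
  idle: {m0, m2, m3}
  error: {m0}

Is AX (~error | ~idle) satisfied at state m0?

Sat(~error) = {m1, m2, m3}
Sat(~idle) = {m1}
Sat(~error | ~idle) = {m1, m2, m3}
Sat(AX (~error | ~idle)) = {s : every successor in {m1, m2, m3}} = {m0, m1, m3}
m0 ∈ Sat(AX (~error | ~idle)) = {m0, m1, m3}, so the formula holds at m0.

Yes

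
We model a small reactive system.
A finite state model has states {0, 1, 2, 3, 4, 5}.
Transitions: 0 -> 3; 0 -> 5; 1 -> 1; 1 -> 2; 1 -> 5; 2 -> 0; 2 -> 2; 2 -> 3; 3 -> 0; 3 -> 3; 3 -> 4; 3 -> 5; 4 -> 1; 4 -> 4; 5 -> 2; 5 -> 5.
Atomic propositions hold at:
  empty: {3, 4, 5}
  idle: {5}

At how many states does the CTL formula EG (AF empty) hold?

AF empty: least fixpoint, start Z0 = {3, 4, 5}, add states with every successor in Z. Z1 = {0, 3, 4, 5}; fixed.
Sat(AF empty) = {0, 3, 4, 5}
EG (AF empty): greatest fixpoint, start Z0 = {0, 3, 4, 5}, keep only states in Sat with some successor in Z. Already a fixed point.
Sat(EG (AF empty)) = {0, 3, 4, 5}
|Sat(EG (AF empty))| = |{0, 3, 4, 5}| = 4.

4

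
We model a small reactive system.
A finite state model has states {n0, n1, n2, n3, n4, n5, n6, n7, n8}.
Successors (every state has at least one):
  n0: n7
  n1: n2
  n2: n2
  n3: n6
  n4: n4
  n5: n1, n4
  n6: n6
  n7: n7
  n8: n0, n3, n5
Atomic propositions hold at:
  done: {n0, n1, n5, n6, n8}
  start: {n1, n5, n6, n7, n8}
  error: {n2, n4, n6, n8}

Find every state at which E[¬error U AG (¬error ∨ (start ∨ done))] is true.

{n0, n3, n6, n7}

Sat(¬error) = {n0, n1, n3, n5, n7}
Sat(start ∨ done) = {n0, n1, n5, n6, n7, n8}
Sat(¬error ∨ (start ∨ done)) = {n0, n1, n3, n5, n6, n7, n8}
AG (¬error ∨ (start ∨ done)): greatest fixpoint, start Z0 = {n0, n1, n3, n5, n6, n7, n8}, keep only states in Sat with every successor in Z. Z1 = {n0, n3, n6, n7, n8}; Z2 = {n0, n3, n6, n7}; fixed.
Sat(AG (¬error ∨ (start ∨ done))) = {n0, n3, n6, n7}
E[¬error U AG (¬error ∨ (start ∨ done))]: least fixpoint, start Z0 = Sat(AG (¬error ∨ (start ∨ done))) = {n0, n3, n6, n7}, add states in Sat(¬error) with some successor in Z. Already a fixed point.
Sat(E[¬error U AG (¬error ∨ (start ∨ done))]) = {n0, n3, n6, n7}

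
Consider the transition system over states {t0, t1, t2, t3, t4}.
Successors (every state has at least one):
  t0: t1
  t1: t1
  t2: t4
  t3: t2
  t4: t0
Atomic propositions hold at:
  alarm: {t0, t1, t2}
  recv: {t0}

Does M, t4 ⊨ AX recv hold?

Yes

Sat(AX recv) = {s : every successor in {t0}} = {t4}
t4 ∈ Sat(AX recv) = {t4}, so the formula holds at t4.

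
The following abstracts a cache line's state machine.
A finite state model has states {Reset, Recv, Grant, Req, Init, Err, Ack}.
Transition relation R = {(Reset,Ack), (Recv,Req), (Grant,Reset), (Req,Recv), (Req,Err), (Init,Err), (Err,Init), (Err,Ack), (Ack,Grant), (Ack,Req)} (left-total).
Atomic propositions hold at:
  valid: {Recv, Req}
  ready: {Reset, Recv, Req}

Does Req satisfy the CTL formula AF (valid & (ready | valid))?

Sat(ready | valid) = {Reset, Recv, Req}
Sat(valid & (ready | valid)) = {Recv, Req}
AF (valid & (ready | valid)): least fixpoint, start Z0 = {Recv, Req}, add states with every successor in Z. Already a fixed point.
Sat(AF (valid & (ready | valid))) = {Recv, Req}
Req ∈ Sat(AF (valid & (ready | valid))) = {Recv, Req}, so the formula holds at Req.

Yes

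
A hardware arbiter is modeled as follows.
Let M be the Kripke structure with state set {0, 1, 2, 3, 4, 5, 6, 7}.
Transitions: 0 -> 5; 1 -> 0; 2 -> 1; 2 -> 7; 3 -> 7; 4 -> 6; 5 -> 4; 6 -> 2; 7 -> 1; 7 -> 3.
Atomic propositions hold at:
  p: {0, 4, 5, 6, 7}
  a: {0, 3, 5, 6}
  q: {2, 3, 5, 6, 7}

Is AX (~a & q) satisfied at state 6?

Yes

Sat(~a) = {1, 2, 4, 7}
Sat(~a & q) = {2, 7}
Sat(AX (~a & q)) = {s : every successor in {2, 7}} = {3, 6}
6 ∈ Sat(AX (~a & q)) = {3, 6}, so the formula holds at 6.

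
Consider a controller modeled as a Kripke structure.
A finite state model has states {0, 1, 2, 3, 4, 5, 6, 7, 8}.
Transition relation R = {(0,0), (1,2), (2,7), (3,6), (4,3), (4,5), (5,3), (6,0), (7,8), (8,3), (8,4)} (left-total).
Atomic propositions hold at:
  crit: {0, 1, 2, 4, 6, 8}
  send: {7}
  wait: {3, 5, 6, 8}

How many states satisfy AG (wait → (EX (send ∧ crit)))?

Sat(send ∧ crit) = ∅
Sat(EX (send ∧ crit)) = {s : some successor in ∅} = ∅
Sat(wait → (EX (send ∧ crit))) = {0, 1, 2, 4, 7}
AG (wait → (EX (send ∧ crit))): greatest fixpoint, start Z0 = {0, 1, 2, 4, 7}, keep only states in Sat with every successor in Z. Z1 = {0, 1, 2}; Z2 = {0, 1}; Z3 = {0}; fixed.
Sat(AG (wait → (EX (send ∧ crit)))) = {0}
|Sat(AG (wait → (EX (send ∧ crit))))| = |{0}| = 1.

1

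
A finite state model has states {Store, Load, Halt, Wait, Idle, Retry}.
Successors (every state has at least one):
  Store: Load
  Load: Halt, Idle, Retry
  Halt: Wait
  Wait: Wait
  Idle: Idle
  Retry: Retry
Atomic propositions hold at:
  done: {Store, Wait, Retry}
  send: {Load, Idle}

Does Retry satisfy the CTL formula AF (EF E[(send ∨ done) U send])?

Sat(send ∨ done) = {Store, Load, Wait, Idle, Retry}
E[(send ∨ done) U send]: least fixpoint, start Z0 = Sat(send) = {Load, Idle}, add states in Sat(send ∨ done) with some successor in Z. Z1 = {Store, Load, Idle}; fixed.
Sat(E[(send ∨ done) U send]) = {Store, Load, Idle}
EF E[(send ∨ done) U send]: least fixpoint, start Z0 = {Store, Load, Idle}, add states with some successor in Z. Already a fixed point.
Sat(EF E[(send ∨ done) U send]) = {Store, Load, Idle}
AF (EF E[(send ∨ done) U send]): least fixpoint, start Z0 = {Store, Load, Idle}, add states with every successor in Z. Already a fixed point.
Sat(AF (EF E[(send ∨ done) U send])) = {Store, Load, Idle}
Retry ∉ Sat(AF (EF E[(send ∨ done) U send])) = {Store, Load, Idle}, so the formula does not hold at Retry.

No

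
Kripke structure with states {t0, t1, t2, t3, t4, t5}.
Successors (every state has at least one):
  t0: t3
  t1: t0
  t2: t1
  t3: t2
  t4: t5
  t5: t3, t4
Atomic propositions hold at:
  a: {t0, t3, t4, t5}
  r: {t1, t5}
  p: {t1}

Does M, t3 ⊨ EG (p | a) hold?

Sat(p | a) = {t0, t1, t3, t4, t5}
EG (p | a): greatest fixpoint, start Z0 = {t0, t1, t3, t4, t5}, keep only states in Sat with some successor in Z. Z1 = {t0, t1, t4, t5}; Z2 = {t1, t4, t5}; Z3 = {t4, t5}; fixed.
Sat(EG (p | a)) = {t4, t5}
t3 ∉ Sat(EG (p | a)) = {t4, t5}, so the formula does not hold at t3.

No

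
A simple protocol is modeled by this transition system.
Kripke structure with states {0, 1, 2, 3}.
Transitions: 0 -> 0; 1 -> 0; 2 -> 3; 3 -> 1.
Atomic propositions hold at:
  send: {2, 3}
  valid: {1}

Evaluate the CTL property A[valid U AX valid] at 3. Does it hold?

Yes

Sat(AX valid) = {s : every successor in {1}} = {3}
A[valid U AX valid]: least fixpoint, start Z0 = Sat(AX valid) = {3}, add states in Sat(valid) with every successor in Z. Already a fixed point.
Sat(A[valid U AX valid]) = {3}
3 ∈ Sat(A[valid U AX valid]) = {3}, so the formula holds at 3.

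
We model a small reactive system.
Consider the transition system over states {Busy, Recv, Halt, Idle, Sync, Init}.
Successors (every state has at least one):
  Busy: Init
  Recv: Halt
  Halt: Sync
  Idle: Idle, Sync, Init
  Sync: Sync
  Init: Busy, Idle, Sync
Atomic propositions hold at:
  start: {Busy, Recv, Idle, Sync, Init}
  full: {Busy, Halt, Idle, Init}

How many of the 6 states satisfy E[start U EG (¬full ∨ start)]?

4

Sat(¬full) = {Recv, Sync}
Sat(¬full ∨ start) = {Busy, Recv, Idle, Sync, Init}
EG (¬full ∨ start): greatest fixpoint, start Z0 = {Busy, Recv, Idle, Sync, Init}, keep only states in Sat with some successor in Z. Z1 = {Busy, Idle, Sync, Init}; fixed.
Sat(EG (¬full ∨ start)) = {Busy, Idle, Sync, Init}
E[start U EG (¬full ∨ start)]: least fixpoint, start Z0 = Sat(EG (¬full ∨ start)) = {Busy, Idle, Sync, Init}, add states in Sat(start) with some successor in Z. Already a fixed point.
Sat(E[start U EG (¬full ∨ start)]) = {Busy, Idle, Sync, Init}
|Sat(E[start U EG (¬full ∨ start)])| = |{Busy, Idle, Sync, Init}| = 4.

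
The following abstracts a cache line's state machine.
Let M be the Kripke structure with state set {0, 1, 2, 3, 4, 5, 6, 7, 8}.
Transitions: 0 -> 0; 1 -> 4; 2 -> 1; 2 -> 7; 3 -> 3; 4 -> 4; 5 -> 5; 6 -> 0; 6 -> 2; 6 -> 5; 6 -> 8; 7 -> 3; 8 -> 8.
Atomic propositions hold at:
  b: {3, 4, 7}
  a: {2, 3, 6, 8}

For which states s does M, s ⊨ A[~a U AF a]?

Sat(~a) = {0, 1, 4, 5, 7}
AF a: least fixpoint, start Z0 = {2, 3, 6, 8}, add states with every successor in Z. Z1 = {2, 3, 6, 7, 8}; fixed.
Sat(AF a) = {2, 3, 6, 7, 8}
A[~a U AF a]: least fixpoint, start Z0 = Sat(AF a) = {2, 3, 6, 7, 8}, add states in Sat(~a) with every successor in Z. Already a fixed point.
Sat(A[~a U AF a]) = {2, 3, 6, 7, 8}

{2, 3, 6, 7, 8}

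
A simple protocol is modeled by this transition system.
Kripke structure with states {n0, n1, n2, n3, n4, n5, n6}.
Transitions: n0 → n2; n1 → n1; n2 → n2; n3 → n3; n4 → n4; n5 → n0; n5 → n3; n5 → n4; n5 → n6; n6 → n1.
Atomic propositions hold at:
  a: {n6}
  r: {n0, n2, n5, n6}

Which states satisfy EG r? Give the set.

{n0, n2, n5}

EG r: greatest fixpoint, start Z0 = {n0, n2, n5, n6}, keep only states in Sat with some successor in Z. Z1 = {n0, n2, n5}; fixed.
Sat(EG r) = {n0, n2, n5}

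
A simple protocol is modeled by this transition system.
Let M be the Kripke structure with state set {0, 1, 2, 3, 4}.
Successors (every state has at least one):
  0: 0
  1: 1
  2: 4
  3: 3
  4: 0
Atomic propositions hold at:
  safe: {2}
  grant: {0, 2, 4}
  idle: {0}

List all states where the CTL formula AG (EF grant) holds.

{0, 2, 4}

EF grant: least fixpoint, start Z0 = {0, 2, 4}, add states with some successor in Z. Already a fixed point.
Sat(EF grant) = {0, 2, 4}
AG (EF grant): greatest fixpoint, start Z0 = {0, 2, 4}, keep only states in Sat with every successor in Z. Already a fixed point.
Sat(AG (EF grant)) = {0, 2, 4}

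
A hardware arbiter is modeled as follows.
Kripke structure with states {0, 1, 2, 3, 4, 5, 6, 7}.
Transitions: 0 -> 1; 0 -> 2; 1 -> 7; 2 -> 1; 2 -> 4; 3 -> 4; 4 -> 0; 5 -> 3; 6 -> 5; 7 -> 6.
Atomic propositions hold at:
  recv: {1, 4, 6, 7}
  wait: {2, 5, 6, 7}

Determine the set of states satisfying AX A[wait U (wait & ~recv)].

{1, 6, 7}

Sat(~recv) = {0, 2, 3, 5}
Sat(wait & ~recv) = {2, 5}
A[wait U (wait & ~recv)]: least fixpoint, start Z0 = Sat((wait & ~recv)) = {2, 5}, add states in Sat(wait) with every successor in Z. Z1 = {2, 5, 6}; Z2 = {2, 5, 6, 7}; fixed.
Sat(A[wait U (wait & ~recv)]) = {2, 5, 6, 7}
Sat(AX A[wait U (wait & ~recv)]) = {s : every successor in {2, 5, 6, 7}} = {1, 6, 7}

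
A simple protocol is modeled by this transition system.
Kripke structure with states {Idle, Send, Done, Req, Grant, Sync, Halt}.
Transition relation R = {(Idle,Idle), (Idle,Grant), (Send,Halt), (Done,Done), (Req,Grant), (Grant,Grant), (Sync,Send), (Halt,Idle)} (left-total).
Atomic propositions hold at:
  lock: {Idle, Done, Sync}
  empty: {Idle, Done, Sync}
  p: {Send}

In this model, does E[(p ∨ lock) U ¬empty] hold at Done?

Sat(p ∨ lock) = {Idle, Send, Done, Sync}
Sat(¬empty) = {Send, Req, Grant, Halt}
E[(p ∨ lock) U ¬empty]: least fixpoint, start Z0 = Sat(¬empty) = {Send, Req, Grant, Halt}, add states in Sat(p ∨ lock) with some successor in Z. Z1 = {Idle, Send, Req, Grant, Sync, Halt}; fixed.
Sat(E[(p ∨ lock) U ¬empty]) = {Idle, Send, Req, Grant, Sync, Halt}
Done ∉ Sat(E[(p ∨ lock) U ¬empty]) = {Idle, Send, Req, Grant, Sync, Halt}, so the formula does not hold at Done.

No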